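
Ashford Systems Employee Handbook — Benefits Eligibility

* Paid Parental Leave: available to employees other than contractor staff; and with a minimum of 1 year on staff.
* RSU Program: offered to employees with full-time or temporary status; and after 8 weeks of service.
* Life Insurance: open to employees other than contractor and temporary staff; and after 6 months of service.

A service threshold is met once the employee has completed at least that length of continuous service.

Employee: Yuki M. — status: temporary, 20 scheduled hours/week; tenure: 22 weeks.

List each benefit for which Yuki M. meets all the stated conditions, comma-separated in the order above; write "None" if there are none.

Paid Parental Leave — status temporary ✓ (not excluded); service 22 weeks < 1 year (≈365 days) ✗ → not eligible.
RSU Program — status temporary ✓; service 22 weeks ≥ 8 weeks ✓ → eligible.
Life Insurance — status temporary ✗ (excluded) → not eligible.

RSU Program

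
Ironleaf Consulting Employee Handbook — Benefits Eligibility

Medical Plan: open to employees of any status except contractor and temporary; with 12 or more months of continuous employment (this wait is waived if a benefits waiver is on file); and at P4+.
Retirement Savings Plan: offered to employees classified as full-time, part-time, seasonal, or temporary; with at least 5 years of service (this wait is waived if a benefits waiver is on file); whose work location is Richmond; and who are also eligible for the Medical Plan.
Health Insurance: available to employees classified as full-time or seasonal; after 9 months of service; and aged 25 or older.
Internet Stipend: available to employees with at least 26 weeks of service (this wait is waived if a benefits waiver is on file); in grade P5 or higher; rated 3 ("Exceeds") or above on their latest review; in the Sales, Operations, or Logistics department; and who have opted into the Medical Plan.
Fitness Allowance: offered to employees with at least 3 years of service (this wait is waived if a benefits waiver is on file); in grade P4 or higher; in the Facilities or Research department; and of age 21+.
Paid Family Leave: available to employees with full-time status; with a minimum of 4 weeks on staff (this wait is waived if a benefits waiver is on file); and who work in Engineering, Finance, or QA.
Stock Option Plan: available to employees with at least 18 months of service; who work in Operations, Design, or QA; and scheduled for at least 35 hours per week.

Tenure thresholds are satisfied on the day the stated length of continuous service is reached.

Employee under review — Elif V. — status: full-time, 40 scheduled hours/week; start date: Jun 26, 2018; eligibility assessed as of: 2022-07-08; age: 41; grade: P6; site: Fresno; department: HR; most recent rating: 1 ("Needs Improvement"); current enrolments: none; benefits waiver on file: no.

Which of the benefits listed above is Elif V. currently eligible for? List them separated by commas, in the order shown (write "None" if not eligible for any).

Service from Jun 26, 2018 to 2022-07-08: 1473 days.
Medical Plan — status full-time ✓ (not excluded); no waiver, service 1473 days ≥ 12 months (≈360 days) ✓; grade P6 ≥ P4 ✓ → eligible.
Retirement Savings Plan — status full-time ✓; no waiver, service 1473 days < 5 years (≈1825 days) ✗ → not eligible.
Health Insurance — status full-time ✓; service 1473 days ≥ 9 months (≈270 days) ✓; age 41 ≥ 25 ✓ → eligible.
Internet Stipend — no waiver, service 1473 days ≥ 26 weeks (≈182 days) ✓; grade P6 ≥ P5 ✓; rating 1 < 3 ✗ → not eligible.
Fitness Allowance — no waiver, service 1473 days ≥ 3 years (≈1095 days) ✓; grade P6 ≥ P4 ✓; dept HR ✗ → not eligible.
Paid Family Leave — status full-time ✓; no waiver, service 1473 days ≥ 4 weeks (≈28 days) ✓; dept HR ✗ → not eligible.
Stock Option Plan — service 1473 days ≥ 18 months (≈540 days) ✓; dept HR ✗ → not eligible.

Medical Plan, Health Insurance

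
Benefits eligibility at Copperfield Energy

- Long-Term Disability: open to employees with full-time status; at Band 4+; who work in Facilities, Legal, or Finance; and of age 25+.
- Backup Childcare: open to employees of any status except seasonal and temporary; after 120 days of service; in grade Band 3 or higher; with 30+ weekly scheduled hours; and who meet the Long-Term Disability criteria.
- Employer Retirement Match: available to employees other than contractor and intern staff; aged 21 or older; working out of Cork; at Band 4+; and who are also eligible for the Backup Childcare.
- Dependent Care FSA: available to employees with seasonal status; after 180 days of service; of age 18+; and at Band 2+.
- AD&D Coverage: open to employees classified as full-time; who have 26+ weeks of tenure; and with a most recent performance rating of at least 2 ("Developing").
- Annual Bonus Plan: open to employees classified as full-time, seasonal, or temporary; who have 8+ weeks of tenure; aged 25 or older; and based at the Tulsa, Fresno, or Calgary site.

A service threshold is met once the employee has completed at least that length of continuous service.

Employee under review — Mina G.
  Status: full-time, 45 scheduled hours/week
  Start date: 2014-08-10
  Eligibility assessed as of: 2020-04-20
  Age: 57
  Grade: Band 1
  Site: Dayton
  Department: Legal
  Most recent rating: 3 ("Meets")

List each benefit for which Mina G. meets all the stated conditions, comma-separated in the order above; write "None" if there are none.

AD&D Coverage

Service from 2014-08-10 to 2020-04-20: 2080 days.
Long-Term Disability — status full-time ✓; grade Band 1 < Band 4 ✗ → not eligible.
Backup Childcare — status full-time ✓ (not excluded); service 2080 days ≥ 120 days ✓; grade Band 1 < Band 3 ✗ → not eligible.
Employer Retirement Match — status full-time ✓ (not excluded); age 57 ≥ 21 ✓; site Dayton ✗ (not Cork) → not eligible.
Dependent Care FSA — status full-time ✗ (requires seasonal) → not eligible.
AD&D Coverage — status full-time ✓; service 2080 days ≥ 26 weeks (≈182 days) ✓; rating 3 ≥ 2 ✓ → eligible.
Annual Bonus Plan — status full-time ✓; service 2080 days ≥ 8 weeks (≈56 days) ✓; age 57 ≥ 25 ✓; site Dayton ✗ (not Tulsa, Fresno, or Calgary) → not eligible.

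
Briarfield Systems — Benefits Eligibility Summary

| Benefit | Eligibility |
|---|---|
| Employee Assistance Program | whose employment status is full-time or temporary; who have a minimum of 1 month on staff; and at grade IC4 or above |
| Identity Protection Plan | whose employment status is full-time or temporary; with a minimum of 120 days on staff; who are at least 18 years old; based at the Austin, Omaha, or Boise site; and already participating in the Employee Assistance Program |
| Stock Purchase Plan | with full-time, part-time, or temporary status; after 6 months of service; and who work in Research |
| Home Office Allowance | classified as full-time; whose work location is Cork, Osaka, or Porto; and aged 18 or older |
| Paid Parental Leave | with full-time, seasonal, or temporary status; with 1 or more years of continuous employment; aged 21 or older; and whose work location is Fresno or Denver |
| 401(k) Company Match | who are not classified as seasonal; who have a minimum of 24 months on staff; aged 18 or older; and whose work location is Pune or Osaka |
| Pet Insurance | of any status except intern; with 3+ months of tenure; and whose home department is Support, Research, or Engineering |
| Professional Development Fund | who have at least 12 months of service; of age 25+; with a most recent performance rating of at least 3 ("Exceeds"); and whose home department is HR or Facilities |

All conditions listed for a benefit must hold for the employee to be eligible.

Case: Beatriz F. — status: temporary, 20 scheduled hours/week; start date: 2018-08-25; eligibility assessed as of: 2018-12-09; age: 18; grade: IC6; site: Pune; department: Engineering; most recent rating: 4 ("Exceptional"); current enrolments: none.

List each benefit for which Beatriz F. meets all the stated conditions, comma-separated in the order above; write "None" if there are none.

Service from 2018-08-25 to 2018-12-09: 106 days.
Employee Assistance Program — status temporary ✓; service 106 days ≥ 1 month (≈30 days) ✓; grade IC6 ≥ IC4 ✓ → eligible.
Identity Protection Plan — status temporary ✓; service 106 days < 120 days ✗ → not eligible.
Stock Purchase Plan — status temporary ✓; service 106 days < 6 months (≈180 days) ✗ → not eligible.
Home Office Allowance — status temporary ✗ (requires full-time) → not eligible.
Paid Parental Leave — status temporary ✓; service 106 days < 1 year (≈365 days) ✗ → not eligible.
401(k) Company Match — status temporary ✓ (not excluded); service 106 days < 24 months (≈720 days) ✗ → not eligible.
Pet Insurance — status temporary ✓ (not excluded); service 106 days ≥ 3 months (≈90 days) ✓; dept Engineering ✓ → eligible.
Professional Development Fund — service 106 days < 12 months (≈360 days) ✗ → not eligible.

Employee Assistance Program, Pet Insurance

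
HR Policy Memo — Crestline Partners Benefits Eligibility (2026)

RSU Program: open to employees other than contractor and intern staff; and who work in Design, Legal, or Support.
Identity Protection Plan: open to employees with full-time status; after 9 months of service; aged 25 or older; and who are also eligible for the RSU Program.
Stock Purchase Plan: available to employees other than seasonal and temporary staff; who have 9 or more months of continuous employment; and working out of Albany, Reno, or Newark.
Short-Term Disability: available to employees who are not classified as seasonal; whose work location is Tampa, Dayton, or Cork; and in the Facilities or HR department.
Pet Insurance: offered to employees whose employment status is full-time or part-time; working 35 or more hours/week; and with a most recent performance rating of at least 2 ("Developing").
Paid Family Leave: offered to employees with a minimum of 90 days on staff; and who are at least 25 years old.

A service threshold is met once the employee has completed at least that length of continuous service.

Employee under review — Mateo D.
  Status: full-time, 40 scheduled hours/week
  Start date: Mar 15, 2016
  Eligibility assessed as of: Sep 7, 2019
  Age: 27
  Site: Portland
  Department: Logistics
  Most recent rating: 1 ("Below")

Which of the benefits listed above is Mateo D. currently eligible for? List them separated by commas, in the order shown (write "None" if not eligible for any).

Service from Mar 15, 2016 to Sep 7, 2019: 1271 days.
RSU Program — status full-time ✓ (not excluded); dept Logistics ✗ → not eligible.
Identity Protection Plan — status full-time ✓; service 1271 days ≥ 9 months (≈270 days) ✓; age 27 ≥ 25 ✓; not eligible for RSU Program ✗ → not eligible.
Stock Purchase Plan — status full-time ✓ (not excluded); service 1271 days ≥ 9 months (≈270 days) ✓; site Portland ✗ (not Albany, Reno, or Newark) → not eligible.
Short-Term Disability — status full-time ✓ (not excluded); site Portland ✗ (not Tampa, Dayton, or Cork) → not eligible.
Pet Insurance — status full-time ✓; 40 hrs/wk ≥ 35 ✓; rating 1 < 2 ✗ → not eligible.
Paid Family Leave — service 1271 days ≥ 90 days ✓; age 27 ≥ 25 ✓ → eligible.

Paid Family Leave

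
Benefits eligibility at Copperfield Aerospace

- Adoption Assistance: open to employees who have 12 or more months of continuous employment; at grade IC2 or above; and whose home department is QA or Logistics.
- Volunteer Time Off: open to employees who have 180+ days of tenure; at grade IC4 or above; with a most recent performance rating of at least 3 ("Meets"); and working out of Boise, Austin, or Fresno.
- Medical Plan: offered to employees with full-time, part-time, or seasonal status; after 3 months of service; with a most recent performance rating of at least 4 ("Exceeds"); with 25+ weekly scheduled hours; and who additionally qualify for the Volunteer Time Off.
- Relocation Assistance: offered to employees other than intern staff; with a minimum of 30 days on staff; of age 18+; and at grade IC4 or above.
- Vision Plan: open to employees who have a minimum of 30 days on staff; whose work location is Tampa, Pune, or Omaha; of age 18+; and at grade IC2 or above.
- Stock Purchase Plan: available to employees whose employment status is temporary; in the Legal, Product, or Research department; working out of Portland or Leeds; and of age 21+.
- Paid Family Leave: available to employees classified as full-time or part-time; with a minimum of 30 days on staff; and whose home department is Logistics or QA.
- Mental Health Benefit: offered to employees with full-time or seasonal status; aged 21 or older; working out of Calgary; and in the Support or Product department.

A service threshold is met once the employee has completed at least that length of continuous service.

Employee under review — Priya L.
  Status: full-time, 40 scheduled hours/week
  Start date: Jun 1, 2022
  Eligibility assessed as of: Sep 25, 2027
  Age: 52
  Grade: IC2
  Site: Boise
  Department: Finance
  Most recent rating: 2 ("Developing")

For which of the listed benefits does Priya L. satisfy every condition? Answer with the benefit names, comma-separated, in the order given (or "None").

Service from Jun 1, 2022 to Sep 25, 2027: 1942 days.
Adoption Assistance — service 1942 days ≥ 12 months (≈360 days) ✓; grade IC2 ≥ IC2 ✓; dept Finance ✗ → not eligible.
Volunteer Time Off — service 1942 days ≥ 180 days ✓; grade IC2 < IC4 ✗ → not eligible.
Medical Plan — status full-time ✓; service 1942 days ≥ 3 months (≈90 days) ✓; rating 2 < 4 ✗ → not eligible.
Relocation Assistance — status full-time ✓ (not excluded); service 1942 days ≥ 30 days ✓; age 52 ≥ 18 ✓; grade IC2 < IC4 ✗ → not eligible.
Vision Plan — service 1942 days ≥ 30 days ✓; site Boise ✗ (not Tampa, Pune, or Omaha) → not eligible.
Stock Purchase Plan — status full-time ✗ (requires temporary) → not eligible.
Paid Family Leave — status full-time ✓; service 1942 days ≥ 30 days ✓; dept Finance ✗ → not eligible.
Mental Health Benefit — status full-time ✓; age 52 ≥ 21 ✓; site Boise ✗ (not Calgary) → not eligible.

None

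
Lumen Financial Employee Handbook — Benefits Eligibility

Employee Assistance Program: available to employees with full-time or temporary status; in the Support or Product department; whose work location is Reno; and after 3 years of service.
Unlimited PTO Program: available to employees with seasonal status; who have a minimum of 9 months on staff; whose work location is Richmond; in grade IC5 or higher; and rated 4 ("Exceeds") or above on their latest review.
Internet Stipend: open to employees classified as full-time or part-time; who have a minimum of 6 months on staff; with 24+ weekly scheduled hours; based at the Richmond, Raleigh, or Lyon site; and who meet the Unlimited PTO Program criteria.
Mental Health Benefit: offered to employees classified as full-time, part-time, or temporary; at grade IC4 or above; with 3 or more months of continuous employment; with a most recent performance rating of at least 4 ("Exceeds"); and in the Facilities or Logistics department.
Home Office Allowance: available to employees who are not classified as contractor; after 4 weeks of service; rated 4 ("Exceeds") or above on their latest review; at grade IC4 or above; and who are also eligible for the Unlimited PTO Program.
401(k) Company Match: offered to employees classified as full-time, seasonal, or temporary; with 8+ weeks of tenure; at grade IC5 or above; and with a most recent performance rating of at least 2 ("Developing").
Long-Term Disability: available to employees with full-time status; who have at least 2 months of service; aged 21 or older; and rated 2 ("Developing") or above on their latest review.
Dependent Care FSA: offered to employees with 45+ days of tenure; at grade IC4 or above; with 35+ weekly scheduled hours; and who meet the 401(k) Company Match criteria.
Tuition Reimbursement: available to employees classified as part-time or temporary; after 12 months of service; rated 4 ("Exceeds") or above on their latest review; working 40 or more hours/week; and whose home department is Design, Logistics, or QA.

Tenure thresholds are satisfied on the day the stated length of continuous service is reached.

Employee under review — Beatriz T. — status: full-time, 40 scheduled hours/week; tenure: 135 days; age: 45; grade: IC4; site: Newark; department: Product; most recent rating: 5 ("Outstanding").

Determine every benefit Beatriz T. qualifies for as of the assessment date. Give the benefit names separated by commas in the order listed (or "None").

Employee Assistance Program — status full-time ✓; dept Product ✓; site Newark ✗ (not Reno) → not eligible.
Unlimited PTO Program — status full-time ✗ (requires seasonal) → not eligible.
Internet Stipend — status full-time ✓; service 135 days < 6 months (≈180 days) ✗ → not eligible.
Mental Health Benefit — status full-time ✓; grade IC4 ≥ IC4 ✓; service 135 days ≥ 3 months (≈90 days) ✓; rating 5 ≥ 4 ✓; dept Product ✗ → not eligible.
Home Office Allowance — status full-time ✓ (not excluded); service 135 days ≥ 4 weeks (≈28 days) ✓; rating 5 ≥ 4 ✓; grade IC4 ≥ IC4 ✓; not eligible for Unlimited PTO Program ✗ → not eligible.
401(k) Company Match — status full-time ✓; service 135 days ≥ 8 weeks (≈56 days) ✓; grade IC4 < IC5 ✗ → not eligible.
Long-Term Disability — status full-time ✓; service 135 days ≥ 2 months (≈60 days) ✓; age 45 ≥ 21 ✓; rating 5 ≥ 2 ✓ → eligible.
Dependent Care FSA — service 135 days ≥ 45 days ✓; grade IC4 ≥ IC4 ✓; 40 hrs/wk ≥ 35 ✓; not eligible for 401(k) Company Match ✗ → not eligible.
Tuition Reimbursement — status full-time ✗ (requires part-time or temporary) → not eligible.

Long-Term Disability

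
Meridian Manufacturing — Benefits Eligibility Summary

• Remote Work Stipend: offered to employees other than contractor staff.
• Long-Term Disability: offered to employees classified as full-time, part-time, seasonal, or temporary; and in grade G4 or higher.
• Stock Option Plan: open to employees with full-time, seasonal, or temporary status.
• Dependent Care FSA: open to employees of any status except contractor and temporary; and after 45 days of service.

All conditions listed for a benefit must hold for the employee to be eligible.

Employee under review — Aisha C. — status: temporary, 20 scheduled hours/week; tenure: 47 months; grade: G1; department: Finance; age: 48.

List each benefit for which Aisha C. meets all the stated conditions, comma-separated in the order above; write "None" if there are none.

Remote Work Stipend, Stock Option Plan

Remote Work Stipend — status temporary ✓ (not excluded) → eligible.
Long-Term Disability — status temporary ✓; grade G1 < G4 ✗ → not eligible.
Stock Option Plan — status temporary ✓ → eligible.
Dependent Care FSA — status temporary ✗ (excluded) → not eligible.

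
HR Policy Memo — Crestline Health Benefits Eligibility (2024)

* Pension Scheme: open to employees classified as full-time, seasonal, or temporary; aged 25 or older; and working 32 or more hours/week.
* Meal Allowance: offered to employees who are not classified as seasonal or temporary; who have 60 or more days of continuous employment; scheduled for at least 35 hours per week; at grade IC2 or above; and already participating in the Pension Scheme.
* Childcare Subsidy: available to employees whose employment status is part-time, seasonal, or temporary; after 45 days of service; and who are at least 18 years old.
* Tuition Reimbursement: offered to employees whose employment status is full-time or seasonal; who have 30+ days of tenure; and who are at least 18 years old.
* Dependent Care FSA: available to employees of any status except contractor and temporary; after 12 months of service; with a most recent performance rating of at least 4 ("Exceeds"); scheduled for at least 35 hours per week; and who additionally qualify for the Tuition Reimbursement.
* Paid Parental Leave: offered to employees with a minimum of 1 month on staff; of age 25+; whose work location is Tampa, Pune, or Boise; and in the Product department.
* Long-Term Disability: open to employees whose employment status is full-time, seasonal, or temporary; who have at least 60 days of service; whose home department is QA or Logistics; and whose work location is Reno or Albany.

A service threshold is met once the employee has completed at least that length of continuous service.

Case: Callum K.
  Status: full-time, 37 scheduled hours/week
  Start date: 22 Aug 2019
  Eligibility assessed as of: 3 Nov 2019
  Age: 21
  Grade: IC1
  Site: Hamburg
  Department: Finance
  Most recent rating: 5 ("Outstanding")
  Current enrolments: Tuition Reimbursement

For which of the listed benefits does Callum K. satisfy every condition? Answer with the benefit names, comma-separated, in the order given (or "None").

Tuition Reimbursement

Service from 22 Aug 2019 to 3 Nov 2019: 73 days.
Pension Scheme — status full-time ✓; age 21 < 25 ✗ → not eligible.
Meal Allowance — status full-time ✓ (not excluded); service 73 days ≥ 60 days ✓; 37 hrs/wk ≥ 35 ✓; grade IC1 < IC2 ✗ → not eligible.
Childcare Subsidy — status full-time ✗ (requires part-time, seasonal, or temporary) → not eligible.
Tuition Reimbursement — status full-time ✓; service 73 days ≥ 30 days ✓; age 21 ≥ 18 ✓ → eligible.
Dependent Care FSA — status full-time ✓ (not excluded); service 73 days < 12 months (≈360 days) ✗ → not eligible.
Paid Parental Leave — service 73 days ≥ 1 month (≈30 days) ✓; age 21 < 25 ✗ → not eligible.
Long-Term Disability — status full-time ✓; service 73 days ≥ 60 days ✓; dept Finance ✗ → not eligible.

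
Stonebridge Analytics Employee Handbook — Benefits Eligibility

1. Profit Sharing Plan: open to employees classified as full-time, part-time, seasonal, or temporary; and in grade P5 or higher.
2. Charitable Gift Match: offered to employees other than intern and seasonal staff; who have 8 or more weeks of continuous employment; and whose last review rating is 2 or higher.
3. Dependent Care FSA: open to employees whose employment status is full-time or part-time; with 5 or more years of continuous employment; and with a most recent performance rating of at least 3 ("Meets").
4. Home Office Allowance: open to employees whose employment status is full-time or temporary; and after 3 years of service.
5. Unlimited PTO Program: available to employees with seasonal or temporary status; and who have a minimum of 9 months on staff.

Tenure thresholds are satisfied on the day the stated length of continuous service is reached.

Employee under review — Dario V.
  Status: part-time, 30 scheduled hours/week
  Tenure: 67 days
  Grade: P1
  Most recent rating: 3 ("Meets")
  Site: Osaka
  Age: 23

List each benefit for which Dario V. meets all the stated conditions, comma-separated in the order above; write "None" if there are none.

Charitable Gift Match

Profit Sharing Plan — status part-time ✓; grade P1 < P5 ✗ → not eligible.
Charitable Gift Match — status part-time ✓ (not excluded); service 67 days ≥ 8 weeks (≈56 days) ✓; rating 3 ≥ 2 ✓ → eligible.
Dependent Care FSA — status part-time ✓; service 67 days < 5 years (≈1825 days) ✗ → not eligible.
Home Office Allowance — status part-time ✗ (requires full-time or temporary) → not eligible.
Unlimited PTO Program — status part-time ✗ (requires seasonal or temporary) → not eligible.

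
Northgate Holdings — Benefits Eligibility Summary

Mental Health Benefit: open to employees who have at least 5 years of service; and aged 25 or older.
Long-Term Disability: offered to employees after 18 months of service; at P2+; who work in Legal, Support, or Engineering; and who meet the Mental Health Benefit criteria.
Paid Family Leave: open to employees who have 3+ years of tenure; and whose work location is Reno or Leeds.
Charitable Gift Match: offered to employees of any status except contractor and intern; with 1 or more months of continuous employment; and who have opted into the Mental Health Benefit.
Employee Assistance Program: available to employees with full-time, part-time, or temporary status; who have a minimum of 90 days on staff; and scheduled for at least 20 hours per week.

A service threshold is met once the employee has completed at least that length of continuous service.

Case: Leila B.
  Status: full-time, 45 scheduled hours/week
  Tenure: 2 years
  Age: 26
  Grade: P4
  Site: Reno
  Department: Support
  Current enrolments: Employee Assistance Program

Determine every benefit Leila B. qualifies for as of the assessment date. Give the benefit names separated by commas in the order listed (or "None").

Mental Health Benefit — service 2 years < 5 years ✗ → not eligible.
Long-Term Disability — service 2 years ≥ 18 months (≈540 days) ✓; grade P4 ≥ P2 ✓; dept Support ✓; not eligible for Mental Health Benefit ✗ → not eligible.
Paid Family Leave — service 2 years < 3 years ✗ → not eligible.
Charitable Gift Match — status full-time ✓ (not excluded); service 2 years ≥ 1 month (≈30 days) ✓; not enrolled in Mental Health Benefit ✗ → not eligible.
Employee Assistance Program — status full-time ✓; service 2 years ≥ 90 days ✓; 45 hrs/wk ≥ 20 ✓ → eligible.

Employee Assistance Program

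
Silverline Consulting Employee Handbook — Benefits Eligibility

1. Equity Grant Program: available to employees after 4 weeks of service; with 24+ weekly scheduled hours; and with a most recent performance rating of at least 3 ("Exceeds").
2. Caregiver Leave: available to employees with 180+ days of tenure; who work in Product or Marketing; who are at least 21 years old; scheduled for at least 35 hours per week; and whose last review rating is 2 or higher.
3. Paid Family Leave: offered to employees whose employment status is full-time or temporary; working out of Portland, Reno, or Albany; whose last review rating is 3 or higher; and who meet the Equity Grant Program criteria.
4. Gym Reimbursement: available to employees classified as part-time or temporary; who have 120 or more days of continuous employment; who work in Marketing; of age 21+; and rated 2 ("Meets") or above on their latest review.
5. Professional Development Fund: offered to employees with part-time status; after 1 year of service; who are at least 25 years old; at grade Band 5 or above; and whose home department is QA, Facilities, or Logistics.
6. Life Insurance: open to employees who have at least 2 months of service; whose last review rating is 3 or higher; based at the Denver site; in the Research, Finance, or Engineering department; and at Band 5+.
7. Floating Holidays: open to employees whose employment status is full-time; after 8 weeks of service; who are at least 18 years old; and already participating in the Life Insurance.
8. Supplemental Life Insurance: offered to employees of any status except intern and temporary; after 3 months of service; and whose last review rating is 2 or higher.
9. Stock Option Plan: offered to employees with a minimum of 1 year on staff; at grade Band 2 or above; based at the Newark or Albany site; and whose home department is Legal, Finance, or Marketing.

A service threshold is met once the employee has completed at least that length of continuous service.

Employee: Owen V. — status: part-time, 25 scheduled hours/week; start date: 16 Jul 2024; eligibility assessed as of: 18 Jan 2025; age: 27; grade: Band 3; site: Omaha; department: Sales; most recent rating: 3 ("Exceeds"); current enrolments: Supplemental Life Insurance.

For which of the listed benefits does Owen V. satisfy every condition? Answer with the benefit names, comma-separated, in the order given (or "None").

Equity Grant Program, Supplemental Life Insurance

Service from 16 Jul 2024 to 18 Jan 2025: 186 days.
Equity Grant Program — service 186 days ≥ 4 weeks (≈28 days) ✓; 25 hrs/wk ≥ 24 ✓; rating 3 ≥ 3 ✓ → eligible.
Caregiver Leave — service 186 days ≥ 180 days ✓; dept Sales ✗ → not eligible.
Paid Family Leave — status part-time ✗ (requires full-time or temporary) → not eligible.
Gym Reimbursement — status part-time ✓; service 186 days ≥ 120 days ✓; dept Sales ✗ → not eligible.
Professional Development Fund — status part-time ✓; service 186 days < 1 year (≈365 days) ✗ → not eligible.
Life Insurance — service 186 days ≥ 2 months (≈60 days) ✓; rating 3 ≥ 3 ✓; site Omaha ✗ (not Denver) → not eligible.
Floating Holidays — status part-time ✗ (requires full-time) → not eligible.
Supplemental Life Insurance — status part-time ✓ (not excluded); service 186 days ≥ 3 months (≈90 days) ✓; rating 3 ≥ 2 ✓ → eligible.
Stock Option Plan — service 186 days < 1 year (≈365 days) ✗ → not eligible.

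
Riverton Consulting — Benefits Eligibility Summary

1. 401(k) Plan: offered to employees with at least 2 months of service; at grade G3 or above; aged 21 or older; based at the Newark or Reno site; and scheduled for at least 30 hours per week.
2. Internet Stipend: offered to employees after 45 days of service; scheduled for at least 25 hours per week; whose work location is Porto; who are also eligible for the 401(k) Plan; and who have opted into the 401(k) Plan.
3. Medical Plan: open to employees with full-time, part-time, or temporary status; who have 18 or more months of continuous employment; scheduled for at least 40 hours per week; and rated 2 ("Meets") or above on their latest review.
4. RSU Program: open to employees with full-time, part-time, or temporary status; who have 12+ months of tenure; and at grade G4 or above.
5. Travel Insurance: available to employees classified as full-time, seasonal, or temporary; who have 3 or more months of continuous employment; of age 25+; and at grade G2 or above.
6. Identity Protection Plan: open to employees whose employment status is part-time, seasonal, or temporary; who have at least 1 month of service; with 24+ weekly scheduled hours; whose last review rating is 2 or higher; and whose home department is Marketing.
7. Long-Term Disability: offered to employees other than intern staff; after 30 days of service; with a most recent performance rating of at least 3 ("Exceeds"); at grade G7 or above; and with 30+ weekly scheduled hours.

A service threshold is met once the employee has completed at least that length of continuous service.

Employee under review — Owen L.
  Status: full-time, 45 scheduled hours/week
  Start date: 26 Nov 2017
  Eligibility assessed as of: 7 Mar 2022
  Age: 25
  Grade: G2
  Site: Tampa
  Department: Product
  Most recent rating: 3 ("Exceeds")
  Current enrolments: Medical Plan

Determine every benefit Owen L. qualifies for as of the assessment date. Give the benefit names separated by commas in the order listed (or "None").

Service from 26 Nov 2017 to 7 Mar 2022: 1562 days.
401(k) Plan — service 1562 days ≥ 2 months (≈60 days) ✓; grade G2 < G3 ✗ → not eligible.
Internet Stipend — service 1562 days ≥ 45 days ✓; 45 hrs/wk ≥ 25 ✓; site Tampa ✗ (not Porto) → not eligible.
Medical Plan — status full-time ✓; service 1562 days ≥ 18 months (≈540 days) ✓; 45 hrs/wk ≥ 40 ✓; rating 3 ≥ 2 ✓ → eligible.
RSU Program — status full-time ✓; service 1562 days ≥ 12 months (≈360 days) ✓; grade G2 < G4 ✗ → not eligible.
Travel Insurance — status full-time ✓; service 1562 days ≥ 3 months (≈90 days) ✓; age 25 ≥ 25 ✓; grade G2 ≥ G2 ✓ → eligible.
Identity Protection Plan — status full-time ✗ (requires part-time, seasonal, or temporary) → not eligible.
Long-Term Disability — status full-time ✓ (not excluded); service 1562 days ≥ 30 days ✓; rating 3 ≥ 3 ✓; grade G2 < G7 ✗ → not eligible.

Medical Plan, Travel Insurance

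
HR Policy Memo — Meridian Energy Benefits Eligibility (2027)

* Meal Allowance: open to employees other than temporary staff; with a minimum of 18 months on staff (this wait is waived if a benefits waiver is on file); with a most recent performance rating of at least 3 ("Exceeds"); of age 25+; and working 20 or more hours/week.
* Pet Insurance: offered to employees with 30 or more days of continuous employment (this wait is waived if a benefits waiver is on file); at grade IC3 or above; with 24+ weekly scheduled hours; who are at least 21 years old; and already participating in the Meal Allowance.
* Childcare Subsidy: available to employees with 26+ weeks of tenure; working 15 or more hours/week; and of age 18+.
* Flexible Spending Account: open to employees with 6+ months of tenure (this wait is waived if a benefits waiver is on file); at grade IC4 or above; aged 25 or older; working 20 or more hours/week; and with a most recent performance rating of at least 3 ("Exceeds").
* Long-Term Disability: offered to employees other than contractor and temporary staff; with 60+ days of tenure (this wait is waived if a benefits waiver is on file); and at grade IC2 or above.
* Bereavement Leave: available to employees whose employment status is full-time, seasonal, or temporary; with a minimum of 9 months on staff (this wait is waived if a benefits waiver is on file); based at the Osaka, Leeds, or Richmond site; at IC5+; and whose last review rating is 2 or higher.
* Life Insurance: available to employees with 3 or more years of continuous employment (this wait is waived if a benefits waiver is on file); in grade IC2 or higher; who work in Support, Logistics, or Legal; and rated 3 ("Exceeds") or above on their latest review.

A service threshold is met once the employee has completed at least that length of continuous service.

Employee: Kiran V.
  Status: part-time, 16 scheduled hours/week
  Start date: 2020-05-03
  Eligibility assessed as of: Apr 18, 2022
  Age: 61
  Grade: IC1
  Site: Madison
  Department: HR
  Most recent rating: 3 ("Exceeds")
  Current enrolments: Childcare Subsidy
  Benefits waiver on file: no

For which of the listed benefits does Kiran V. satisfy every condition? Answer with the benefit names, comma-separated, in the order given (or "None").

Childcare Subsidy

Service from 2020-05-03 to Apr 18, 2022: 715 days.
Meal Allowance — status part-time ✓ (not excluded); no waiver, service 715 days ≥ 18 months (≈540 days) ✓; rating 3 ≥ 3 ✓; age 61 ≥ 25 ✓; 16 hrs/wk < 20 ✗ → not eligible.
Pet Insurance — no waiver, service 715 days ≥ 30 days ✓; grade IC1 < IC3 ✗ → not eligible.
Childcare Subsidy — service 715 days ≥ 26 weeks (≈182 days) ✓; 16 hrs/wk ≥ 15 ✓; age 61 ≥ 18 ✓ → eligible.
Flexible Spending Account — no waiver, service 715 days ≥ 6 months (≈180 days) ✓; grade IC1 < IC4 ✗ → not eligible.
Long-Term Disability — status part-time ✓ (not excluded); no waiver, service 715 days ≥ 60 days ✓; grade IC1 < IC2 ✗ → not eligible.
Bereavement Leave — status part-time ✗ (requires full-time, seasonal, or temporary) → not eligible.
Life Insurance — no waiver, service 715 days < 3 years (≈1095 days) ✗ → not eligible.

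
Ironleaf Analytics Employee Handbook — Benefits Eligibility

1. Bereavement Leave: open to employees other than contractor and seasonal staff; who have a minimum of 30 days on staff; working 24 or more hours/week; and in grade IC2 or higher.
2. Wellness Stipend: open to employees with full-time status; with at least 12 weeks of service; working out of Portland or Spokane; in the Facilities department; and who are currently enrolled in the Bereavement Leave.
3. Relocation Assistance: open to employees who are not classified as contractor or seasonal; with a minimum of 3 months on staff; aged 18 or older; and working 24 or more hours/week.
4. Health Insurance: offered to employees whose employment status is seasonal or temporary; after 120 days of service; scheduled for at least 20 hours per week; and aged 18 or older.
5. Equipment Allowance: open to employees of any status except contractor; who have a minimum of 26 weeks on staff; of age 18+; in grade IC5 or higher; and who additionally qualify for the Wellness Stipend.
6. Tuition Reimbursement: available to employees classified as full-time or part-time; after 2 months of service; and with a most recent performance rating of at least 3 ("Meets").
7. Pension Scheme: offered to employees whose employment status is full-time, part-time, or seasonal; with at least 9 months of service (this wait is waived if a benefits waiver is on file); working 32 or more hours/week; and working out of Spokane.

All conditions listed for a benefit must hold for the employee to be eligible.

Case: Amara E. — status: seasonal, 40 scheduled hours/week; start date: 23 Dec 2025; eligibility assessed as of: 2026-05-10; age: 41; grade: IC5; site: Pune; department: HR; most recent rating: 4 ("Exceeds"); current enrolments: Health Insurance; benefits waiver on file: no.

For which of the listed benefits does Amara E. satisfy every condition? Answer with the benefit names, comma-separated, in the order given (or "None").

Health Insurance

Service from 23 Dec 2025 to 2026-05-10: 138 days.
Bereavement Leave — status seasonal ✗ (excluded) → not eligible.
Wellness Stipend — status seasonal ✗ (requires full-time) → not eligible.
Relocation Assistance — status seasonal ✗ (excluded) → not eligible.
Health Insurance — status seasonal ✓; service 138 days ≥ 120 days ✓; 40 hrs/wk ≥ 20 ✓; age 41 ≥ 18 ✓ → eligible.
Equipment Allowance — status seasonal ✓ (not excluded); service 138 days < 26 weeks (≈182 days) ✗ → not eligible.
Tuition Reimbursement — status seasonal ✗ (requires full-time or part-time) → not eligible.
Pension Scheme — status seasonal ✓; no waiver, service 138 days < 9 months (≈270 days) ✗ → not eligible.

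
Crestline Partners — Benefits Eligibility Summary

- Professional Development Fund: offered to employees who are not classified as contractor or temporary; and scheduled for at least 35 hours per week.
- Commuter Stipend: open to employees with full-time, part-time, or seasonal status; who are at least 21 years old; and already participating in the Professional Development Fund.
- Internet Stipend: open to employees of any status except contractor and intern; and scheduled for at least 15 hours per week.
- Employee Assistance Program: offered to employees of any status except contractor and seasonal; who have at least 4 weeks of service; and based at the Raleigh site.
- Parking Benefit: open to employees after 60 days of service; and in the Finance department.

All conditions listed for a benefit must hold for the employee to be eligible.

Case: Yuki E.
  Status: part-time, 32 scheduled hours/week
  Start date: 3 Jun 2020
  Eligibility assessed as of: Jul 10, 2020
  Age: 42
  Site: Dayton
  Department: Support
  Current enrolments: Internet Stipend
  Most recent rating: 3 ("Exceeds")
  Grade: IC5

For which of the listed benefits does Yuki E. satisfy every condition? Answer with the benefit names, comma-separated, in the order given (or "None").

Internet Stipend

Service from 3 Jun 2020 to Jul 10, 2020: 37 days.
Professional Development Fund — status part-time ✓ (not excluded); 32 hrs/wk < 35 ✗ → not eligible.
Commuter Stipend — status part-time ✓; age 42 ≥ 21 ✓; not enrolled in Professional Development Fund ✗ → not eligible.
Internet Stipend — status part-time ✓ (not excluded); 32 hrs/wk ≥ 15 ✓ → eligible.
Employee Assistance Program — status part-time ✓ (not excluded); service 37 days ≥ 4 weeks (≈28 days) ✓; site Dayton ✗ (not Raleigh) → not eligible.
Parking Benefit — service 37 days < 60 days ✗ → not eligible.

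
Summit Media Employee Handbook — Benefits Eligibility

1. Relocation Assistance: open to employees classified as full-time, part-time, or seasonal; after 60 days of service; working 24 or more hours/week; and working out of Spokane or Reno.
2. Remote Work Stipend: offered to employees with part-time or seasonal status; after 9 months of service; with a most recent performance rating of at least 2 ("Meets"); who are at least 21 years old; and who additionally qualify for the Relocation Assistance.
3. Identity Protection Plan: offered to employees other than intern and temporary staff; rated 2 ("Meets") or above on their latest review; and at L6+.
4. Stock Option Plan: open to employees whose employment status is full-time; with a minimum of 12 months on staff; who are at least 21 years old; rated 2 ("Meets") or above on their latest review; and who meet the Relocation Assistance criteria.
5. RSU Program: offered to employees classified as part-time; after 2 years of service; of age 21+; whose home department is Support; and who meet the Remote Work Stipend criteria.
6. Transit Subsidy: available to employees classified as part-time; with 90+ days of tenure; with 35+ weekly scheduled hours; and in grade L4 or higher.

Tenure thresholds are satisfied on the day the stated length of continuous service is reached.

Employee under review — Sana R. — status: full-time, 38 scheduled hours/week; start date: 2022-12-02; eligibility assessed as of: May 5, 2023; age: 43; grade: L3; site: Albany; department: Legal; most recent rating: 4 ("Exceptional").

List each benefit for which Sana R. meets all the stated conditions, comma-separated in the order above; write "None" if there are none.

Service from 2022-12-02 to May 5, 2023: 154 days.
Relocation Assistance — status full-time ✓; service 154 days ≥ 60 days ✓; 38 hrs/wk ≥ 24 ✓; site Albany ✗ (not Spokane or Reno) → not eligible.
Remote Work Stipend — status full-time ✗ (requires part-time or seasonal) → not eligible.
Identity Protection Plan — status full-time ✓ (not excluded); rating 4 ≥ 2 ✓; grade L3 < L6 ✗ → not eligible.
Stock Option Plan — status full-time ✓; service 154 days < 12 months (≈360 days) ✗ → not eligible.
RSU Program — status full-time ✗ (requires part-time) → not eligible.
Transit Subsidy — status full-time ✗ (requires part-time) → not eligible.

None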